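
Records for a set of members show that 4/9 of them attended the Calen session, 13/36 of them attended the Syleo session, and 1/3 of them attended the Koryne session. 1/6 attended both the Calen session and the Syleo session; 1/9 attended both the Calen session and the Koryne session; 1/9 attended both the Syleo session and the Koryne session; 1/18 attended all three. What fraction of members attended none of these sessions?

7/36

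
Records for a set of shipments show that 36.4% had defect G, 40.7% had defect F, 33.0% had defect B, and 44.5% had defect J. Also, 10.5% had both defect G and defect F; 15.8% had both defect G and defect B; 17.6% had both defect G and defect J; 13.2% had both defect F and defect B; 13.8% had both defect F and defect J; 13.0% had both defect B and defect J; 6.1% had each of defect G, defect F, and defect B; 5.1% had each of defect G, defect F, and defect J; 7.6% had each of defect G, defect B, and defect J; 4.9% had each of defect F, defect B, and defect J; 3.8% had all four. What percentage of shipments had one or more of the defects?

90.6%

P(at least one) = 36.4 + 40.7 + 33.0 + 44.5 − 10.5 − 15.8 − 17.6 − 13.2 − 13.8 − 13.0 + 6.1 + 5.1 + 7.6 + 4.9 − 3.8 = 90.6%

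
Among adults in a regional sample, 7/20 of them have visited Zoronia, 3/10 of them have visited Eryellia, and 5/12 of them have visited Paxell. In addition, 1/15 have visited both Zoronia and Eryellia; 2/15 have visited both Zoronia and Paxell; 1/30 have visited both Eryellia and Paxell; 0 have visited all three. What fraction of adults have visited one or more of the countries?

5/6

Apply inclusion-exclusion:
P(≥1) = 7/20 + 3/10 + 5/12 − 1/15 − 2/15 − 1/30 + 0 = 5/6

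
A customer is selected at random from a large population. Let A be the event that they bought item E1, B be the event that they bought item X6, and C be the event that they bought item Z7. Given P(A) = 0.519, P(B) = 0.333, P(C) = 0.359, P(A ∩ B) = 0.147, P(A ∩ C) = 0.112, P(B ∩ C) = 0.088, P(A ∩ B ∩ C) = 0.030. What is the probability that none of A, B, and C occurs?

0.106

P(A ∪ B ∪ C) = 0.519 + 0.333 + 0.359 − 0.147 − 0.112 − 0.088 + 0.030 = 0.894
P(none) = 1 − 0.894 = 0.106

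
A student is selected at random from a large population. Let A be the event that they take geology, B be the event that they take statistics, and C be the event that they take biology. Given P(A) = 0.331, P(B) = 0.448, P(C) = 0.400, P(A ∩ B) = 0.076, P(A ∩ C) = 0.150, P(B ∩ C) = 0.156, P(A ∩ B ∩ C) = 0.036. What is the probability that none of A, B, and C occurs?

0.167

P(A ∪ B ∪ C) = 0.331 + 0.448 + 0.400 − 0.076 − 0.150 − 0.156 + 0.036 = 0.833
P(none) = 1 − 0.833 = 0.167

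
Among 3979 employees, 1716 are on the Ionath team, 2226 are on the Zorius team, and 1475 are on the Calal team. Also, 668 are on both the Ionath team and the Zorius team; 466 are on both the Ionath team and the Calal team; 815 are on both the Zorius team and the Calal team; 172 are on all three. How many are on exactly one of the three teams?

|exactly one| = 1716 + 2226 + 1475 − 2·668 − 2·466 − 2·815 + 3·172 = 2035

2035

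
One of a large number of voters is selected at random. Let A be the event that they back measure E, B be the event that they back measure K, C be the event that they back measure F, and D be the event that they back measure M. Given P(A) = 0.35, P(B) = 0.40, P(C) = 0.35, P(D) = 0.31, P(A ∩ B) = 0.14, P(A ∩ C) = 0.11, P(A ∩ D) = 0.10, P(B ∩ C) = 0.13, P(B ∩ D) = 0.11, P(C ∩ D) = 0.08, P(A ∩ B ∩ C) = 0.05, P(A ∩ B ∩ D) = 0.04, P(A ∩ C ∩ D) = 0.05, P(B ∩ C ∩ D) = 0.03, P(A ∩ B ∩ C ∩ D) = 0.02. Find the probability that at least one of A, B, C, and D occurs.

P(A ∪ B ∪ C ∪ D) = 0.35 + 0.40 + 0.35 + 0.31 − 0.14 − 0.11 − 0.10 − 0.13 − 0.11 − 0.08 + 0.05 + 0.04 + 0.05 + 0.03 − 0.02 = 0.89

0.89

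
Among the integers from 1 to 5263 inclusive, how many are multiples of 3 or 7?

2255

floor(5263/3) + floor(5263/7) − floor(5263/21) = 1754 + 751 − 250 = 2255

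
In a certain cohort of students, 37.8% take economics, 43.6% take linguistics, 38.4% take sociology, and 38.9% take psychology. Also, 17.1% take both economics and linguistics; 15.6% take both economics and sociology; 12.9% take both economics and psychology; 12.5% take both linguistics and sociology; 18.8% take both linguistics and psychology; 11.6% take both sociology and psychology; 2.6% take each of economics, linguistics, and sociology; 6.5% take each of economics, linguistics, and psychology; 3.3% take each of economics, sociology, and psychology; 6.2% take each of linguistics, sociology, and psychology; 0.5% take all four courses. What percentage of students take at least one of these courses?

88.3%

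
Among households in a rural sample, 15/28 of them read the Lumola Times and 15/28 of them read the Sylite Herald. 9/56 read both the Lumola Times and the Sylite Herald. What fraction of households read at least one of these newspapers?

51/56

P(at least one) = 15/28 + 15/28 − 9/56 = 51/56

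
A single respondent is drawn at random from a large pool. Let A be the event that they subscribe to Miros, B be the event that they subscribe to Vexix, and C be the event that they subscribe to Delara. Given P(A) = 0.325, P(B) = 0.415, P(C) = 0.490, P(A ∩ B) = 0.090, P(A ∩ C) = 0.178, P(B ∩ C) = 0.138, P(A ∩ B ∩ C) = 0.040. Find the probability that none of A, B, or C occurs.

0.136

By inclusion-exclusion,
P(A ∪ B ∪ C) = 0.325 + 0.415 + 0.490 − 0.090 − 0.178 − 0.138 + 0.040 = 0.864
P(none) = 1 − 0.864 = 0.136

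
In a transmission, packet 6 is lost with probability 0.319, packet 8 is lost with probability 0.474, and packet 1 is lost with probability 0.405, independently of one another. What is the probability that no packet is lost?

0.21313257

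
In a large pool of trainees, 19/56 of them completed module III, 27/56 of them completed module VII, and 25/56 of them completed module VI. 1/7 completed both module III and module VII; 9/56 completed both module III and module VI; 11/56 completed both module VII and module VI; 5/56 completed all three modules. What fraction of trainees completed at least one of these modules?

6/7

Apply inclusion-exclusion:
P(union) = 19/56 + 27/56 + 25/56 − 1/7 − 9/56 − 11/56 + 5/56 = 6/7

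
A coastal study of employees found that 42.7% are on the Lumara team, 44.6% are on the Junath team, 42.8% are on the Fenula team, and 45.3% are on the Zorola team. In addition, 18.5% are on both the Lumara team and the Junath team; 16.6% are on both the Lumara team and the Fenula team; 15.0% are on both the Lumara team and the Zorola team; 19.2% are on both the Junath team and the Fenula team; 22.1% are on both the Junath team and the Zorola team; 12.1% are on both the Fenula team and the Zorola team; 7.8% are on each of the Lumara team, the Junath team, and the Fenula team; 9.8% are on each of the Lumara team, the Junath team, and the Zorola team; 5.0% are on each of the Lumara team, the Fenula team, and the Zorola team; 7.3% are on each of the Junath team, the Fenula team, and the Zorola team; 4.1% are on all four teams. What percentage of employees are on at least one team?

P(union) = 42.7 + 44.6 + 42.8 + 45.3 − 18.5 − 16.6 − 15.0 − 19.2 − 22.1 − 12.1 + 7.8 + 9.8 + 5.0 + 7.3 − 4.1 = 97.7%

97.7%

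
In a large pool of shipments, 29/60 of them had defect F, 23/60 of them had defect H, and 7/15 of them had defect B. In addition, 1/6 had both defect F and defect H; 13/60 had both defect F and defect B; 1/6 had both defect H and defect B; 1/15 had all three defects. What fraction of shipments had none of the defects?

3/20

P(≥1) = 29/60 + 23/60 + 7/15 − 1/6 − 13/60 − 1/6 + 1/15 = 17/20
P(none) = 1 − 17/20 = 3/20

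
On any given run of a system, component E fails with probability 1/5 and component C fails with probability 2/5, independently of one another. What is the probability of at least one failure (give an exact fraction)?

13/25

P(none) = (1 − 1/5) × (1 − 2/5) = 4/5 × 3/5 = 12/25
P(at least one) = 1 − 12/25 = 13/25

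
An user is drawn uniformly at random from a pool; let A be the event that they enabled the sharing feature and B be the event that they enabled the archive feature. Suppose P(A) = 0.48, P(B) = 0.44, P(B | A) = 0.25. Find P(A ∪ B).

0.80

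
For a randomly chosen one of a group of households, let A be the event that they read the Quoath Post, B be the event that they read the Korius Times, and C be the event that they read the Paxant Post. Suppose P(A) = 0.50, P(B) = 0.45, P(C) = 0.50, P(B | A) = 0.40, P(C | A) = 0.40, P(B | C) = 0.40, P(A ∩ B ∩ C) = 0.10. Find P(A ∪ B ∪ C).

0.95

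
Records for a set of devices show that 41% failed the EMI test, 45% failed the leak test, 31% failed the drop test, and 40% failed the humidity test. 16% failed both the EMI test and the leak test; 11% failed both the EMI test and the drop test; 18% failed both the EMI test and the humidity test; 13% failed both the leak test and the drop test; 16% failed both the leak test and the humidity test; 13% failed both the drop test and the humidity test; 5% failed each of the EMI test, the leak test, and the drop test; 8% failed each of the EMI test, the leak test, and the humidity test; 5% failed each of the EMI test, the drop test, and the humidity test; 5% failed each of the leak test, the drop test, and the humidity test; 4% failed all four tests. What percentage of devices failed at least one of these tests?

P(union) = 41 + 45 + 31 + 40 − 16 − 11 − 18 − 13 − 16 − 13 + 5 + 8 + 5 + 5 − 4 = 89%

89%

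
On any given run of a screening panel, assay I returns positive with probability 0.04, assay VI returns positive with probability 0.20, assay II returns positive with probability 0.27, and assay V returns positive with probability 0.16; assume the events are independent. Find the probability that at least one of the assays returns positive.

P(none) = (1 − 0.04) × (1 − 0.20) × (1 − 0.27) × (1 − 0.16) = 0.96 × 0.80 × 0.73 × 0.84 = 0.4709376
P(at least one) = 1 − 0.4709376 = 0.5290624

0.5290624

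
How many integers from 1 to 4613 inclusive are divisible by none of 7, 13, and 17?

3435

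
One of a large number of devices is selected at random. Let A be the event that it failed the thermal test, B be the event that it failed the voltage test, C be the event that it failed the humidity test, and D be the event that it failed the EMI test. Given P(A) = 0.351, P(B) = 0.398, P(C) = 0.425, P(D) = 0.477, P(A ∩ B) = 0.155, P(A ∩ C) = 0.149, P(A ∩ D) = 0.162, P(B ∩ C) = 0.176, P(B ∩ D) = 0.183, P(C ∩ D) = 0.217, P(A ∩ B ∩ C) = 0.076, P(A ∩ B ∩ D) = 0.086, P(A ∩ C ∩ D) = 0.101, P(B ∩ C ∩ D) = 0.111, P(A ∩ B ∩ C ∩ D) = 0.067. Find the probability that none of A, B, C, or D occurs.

0.084

P(A ∪ B ∪ C ∪ D) = 0.351 + 0.398 + 0.425 + 0.477 − 0.155 − 0.149 − 0.162 − 0.176 − 0.183 − 0.217 + 0.076 + 0.086 + 0.101 + 0.111 − 0.067 = 0.916
P(none) = 1 − 0.916 = 0.084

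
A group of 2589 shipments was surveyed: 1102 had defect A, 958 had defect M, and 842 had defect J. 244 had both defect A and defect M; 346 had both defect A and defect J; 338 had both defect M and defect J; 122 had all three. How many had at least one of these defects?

2096

Using inclusion–exclusion:
|at least one| = 1102 + 958 + 842 − 244 − 346 − 338 + 122 = 2096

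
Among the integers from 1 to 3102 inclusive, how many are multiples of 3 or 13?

1193

1034 + 238 − 79 = 1193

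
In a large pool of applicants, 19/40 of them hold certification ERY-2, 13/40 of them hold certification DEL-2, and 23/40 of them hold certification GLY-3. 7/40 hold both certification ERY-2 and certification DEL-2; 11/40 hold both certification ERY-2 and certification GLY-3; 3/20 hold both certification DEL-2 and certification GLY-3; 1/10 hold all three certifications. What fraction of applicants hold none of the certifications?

Using inclusion–exclusion:
P(at least one) = 19/40 + 13/40 + 23/40 − 7/40 − 11/40 − 3/20 + 1/10 = 7/8
P(none) = 1 − 7/8 = 1/8

1/8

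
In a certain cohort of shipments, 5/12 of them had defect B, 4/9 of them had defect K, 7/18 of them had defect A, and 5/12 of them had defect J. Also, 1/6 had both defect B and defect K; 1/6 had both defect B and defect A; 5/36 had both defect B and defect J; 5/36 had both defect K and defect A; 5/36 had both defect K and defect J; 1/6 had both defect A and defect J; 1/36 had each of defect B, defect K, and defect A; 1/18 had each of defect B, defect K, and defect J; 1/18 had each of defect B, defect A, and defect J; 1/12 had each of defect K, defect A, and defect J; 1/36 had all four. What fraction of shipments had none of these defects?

1/18

By inclusion-exclusion,
P(union) = 5/12 + 4/9 + 7/18 + 5/12 − 1/6 − 1/6 − 5/36 − 5/36 − 5/36 − 1/6 + 1/36 + 1/18 + 1/18 + 1/12 − 1/36 = 17/18
P(none) = 1 − 17/18 = 1/18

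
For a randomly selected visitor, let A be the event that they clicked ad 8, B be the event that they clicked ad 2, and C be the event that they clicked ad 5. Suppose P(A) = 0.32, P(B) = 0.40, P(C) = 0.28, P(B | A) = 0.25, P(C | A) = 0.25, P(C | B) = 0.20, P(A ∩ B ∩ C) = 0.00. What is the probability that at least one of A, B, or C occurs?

P(A ∩ B) = P(A)·P(B|A) = 0.32 × 0.25 = 0.08
P(A ∩ C) = P(A)·P(C|A) = 0.32 × 0.25 = 0.08
P(B ∩ C) = P(B)·P(C|B) = 0.40 × 0.20 = 0.08
By inclusion–exclusion:
P(A ∪ B ∪ C) = 0.32 + 0.40 + 0.28 − 0.08 − 0.08 − 0.08 + 0.00 = 0.76

0.76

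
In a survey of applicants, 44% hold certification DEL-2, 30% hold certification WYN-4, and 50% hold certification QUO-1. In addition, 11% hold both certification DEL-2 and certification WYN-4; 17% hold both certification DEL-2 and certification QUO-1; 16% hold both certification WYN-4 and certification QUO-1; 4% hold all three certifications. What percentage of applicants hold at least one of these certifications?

Using inclusion–exclusion:
P(at least one) = 44 + 30 + 50 − 11 − 17 − 16 + 4 = 84%

84%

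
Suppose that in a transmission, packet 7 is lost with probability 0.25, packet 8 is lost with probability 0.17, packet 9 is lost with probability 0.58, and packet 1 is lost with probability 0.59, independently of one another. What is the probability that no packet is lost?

0.1071945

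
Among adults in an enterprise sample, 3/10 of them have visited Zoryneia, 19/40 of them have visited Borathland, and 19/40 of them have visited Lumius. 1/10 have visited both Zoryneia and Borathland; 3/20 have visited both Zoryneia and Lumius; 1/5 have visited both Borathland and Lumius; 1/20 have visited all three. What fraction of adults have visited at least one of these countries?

Apply inclusion-exclusion:
P(≥1) = 3/10 + 19/40 + 19/40 − 1/10 − 3/20 − 1/5 + 1/20 = 17/20

17/20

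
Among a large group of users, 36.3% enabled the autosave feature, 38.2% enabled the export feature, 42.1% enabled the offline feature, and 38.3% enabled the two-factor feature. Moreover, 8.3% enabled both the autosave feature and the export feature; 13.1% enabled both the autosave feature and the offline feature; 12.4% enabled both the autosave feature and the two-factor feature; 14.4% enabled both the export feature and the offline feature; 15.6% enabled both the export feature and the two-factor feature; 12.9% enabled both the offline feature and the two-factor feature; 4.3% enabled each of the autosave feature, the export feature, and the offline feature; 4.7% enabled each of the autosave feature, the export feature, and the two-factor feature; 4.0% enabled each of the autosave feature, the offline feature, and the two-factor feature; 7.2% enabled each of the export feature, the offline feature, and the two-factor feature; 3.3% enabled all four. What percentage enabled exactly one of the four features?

48.9%

P(exactly one) = 36.3 + 38.2 + 42.1 + 38.3 − 2·8.3 − 2·13.1 − 2·12.4 − 2·14.4 − 2·15.6 − 2·12.9 + 3·4.3 + 3·4.7 + 3·4.0 + 3·7.2 − 4·3.3 = 48.9%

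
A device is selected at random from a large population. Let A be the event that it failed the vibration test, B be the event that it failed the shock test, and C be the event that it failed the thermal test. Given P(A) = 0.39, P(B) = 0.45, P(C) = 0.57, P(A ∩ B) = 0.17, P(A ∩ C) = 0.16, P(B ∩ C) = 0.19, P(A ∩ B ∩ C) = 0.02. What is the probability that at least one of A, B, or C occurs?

Apply inclusion-exclusion:
P(A ∪ B ∪ C) = 0.39 + 0.45 + 0.57 − 0.17 − 0.16 − 0.19 + 0.02 = 0.91

0.91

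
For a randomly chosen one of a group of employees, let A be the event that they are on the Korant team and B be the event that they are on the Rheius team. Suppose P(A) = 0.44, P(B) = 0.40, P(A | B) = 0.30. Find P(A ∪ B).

P(A ∩ B) = P(B)·P(A|B) = 0.40 × 0.30 = 0.12
Apply inclusion-exclusion:
P(A ∪ B) = 0.44 + 0.40 − 0.12 = 0.72

0.72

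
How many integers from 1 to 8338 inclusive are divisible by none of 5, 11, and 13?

⌊8338/5⌋ + ⌊8338/11⌋ + ⌊8338/13⌋ − ⌊8338/55⌋ − ⌊8338/65⌋ − ⌊8338/143⌋ + ⌊8338/715⌋ = 1667 + 758 + 641 − 151 − 128 − 58 + 11 = 2740
8338 − 2740 = 5598

5598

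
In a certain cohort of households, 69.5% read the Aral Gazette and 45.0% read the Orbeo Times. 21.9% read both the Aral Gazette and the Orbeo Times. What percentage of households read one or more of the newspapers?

92.6%

By inclusion-exclusion,
P(at least one) = 69.5 + 45.0 − 21.9 = 92.6%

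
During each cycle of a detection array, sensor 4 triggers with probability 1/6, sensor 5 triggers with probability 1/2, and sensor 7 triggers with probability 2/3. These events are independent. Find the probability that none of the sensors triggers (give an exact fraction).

Independence gives P(none) = ∏(1 − pᵢ).
P(none) = (1 − 1/6) × (1 − 1/2) × (1 − 2/3) = 5/6 × 1/2 × 1/3 = 5/36

5/36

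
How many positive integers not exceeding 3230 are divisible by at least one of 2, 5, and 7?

By inclusion–exclusion:
1615 + 646 + 461 − 323 − 230 − 92 + 46 = 2123

2123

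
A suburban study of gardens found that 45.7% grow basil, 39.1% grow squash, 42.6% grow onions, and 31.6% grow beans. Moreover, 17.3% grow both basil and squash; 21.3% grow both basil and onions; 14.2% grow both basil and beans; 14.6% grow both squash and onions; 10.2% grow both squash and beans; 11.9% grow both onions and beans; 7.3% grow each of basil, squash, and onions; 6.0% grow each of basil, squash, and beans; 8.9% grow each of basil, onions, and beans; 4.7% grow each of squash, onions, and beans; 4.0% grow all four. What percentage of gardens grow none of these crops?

7.6%

Inclusion–exclusion gives
P(at least one) = 45.7 + 39.1 + 42.6 + 31.6 − 17.3 − 21.3 − 14.2 − 14.6 − 10.2 − 11.9 + 7.3 + 6.0 + 8.9 + 4.7 − 4.0 = 92.4%
P(none) = 100% − 92.4% = 7.6%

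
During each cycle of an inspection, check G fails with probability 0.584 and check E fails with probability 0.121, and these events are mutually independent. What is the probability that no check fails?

0.365664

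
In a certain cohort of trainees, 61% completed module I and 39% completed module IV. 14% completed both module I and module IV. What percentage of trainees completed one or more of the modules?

Using inclusion–exclusion:
P(≥1) = 61 + 39 − 14 = 86%

86%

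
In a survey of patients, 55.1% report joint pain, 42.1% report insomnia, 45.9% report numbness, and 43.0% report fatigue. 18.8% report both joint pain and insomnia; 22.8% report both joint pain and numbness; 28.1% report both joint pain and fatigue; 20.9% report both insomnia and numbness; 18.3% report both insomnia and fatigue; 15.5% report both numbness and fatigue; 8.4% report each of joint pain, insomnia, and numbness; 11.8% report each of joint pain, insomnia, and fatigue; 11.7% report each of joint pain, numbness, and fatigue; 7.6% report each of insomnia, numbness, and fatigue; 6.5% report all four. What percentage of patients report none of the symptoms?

5.3%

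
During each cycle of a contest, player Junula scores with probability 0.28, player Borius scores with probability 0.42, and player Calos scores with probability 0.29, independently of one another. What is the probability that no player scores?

0.296496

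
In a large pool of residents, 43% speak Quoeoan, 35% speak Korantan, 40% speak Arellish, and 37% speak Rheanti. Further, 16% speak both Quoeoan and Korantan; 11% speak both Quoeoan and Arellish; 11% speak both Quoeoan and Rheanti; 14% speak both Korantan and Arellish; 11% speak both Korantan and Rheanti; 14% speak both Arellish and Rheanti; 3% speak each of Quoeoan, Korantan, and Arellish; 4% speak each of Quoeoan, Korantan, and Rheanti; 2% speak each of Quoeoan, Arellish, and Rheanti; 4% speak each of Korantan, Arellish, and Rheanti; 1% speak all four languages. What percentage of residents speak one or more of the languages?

90%

P(union) = 43 + 35 + 40 + 37 − 16 − 11 − 11 − 14 − 11 − 14 + 3 + 4 + 2 + 4 − 1 = 90%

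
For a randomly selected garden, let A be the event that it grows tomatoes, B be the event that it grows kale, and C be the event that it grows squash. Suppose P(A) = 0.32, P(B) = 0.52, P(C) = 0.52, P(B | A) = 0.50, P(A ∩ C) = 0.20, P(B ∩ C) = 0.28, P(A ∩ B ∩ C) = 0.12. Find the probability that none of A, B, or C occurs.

P(A ∩ B) = P(A)·P(B|A) = 0.32 × 0.50 = 0.16
Inclusion–exclusion gives
P(A ∪ B ∪ C) = 0.32 + 0.52 + 0.52 − 0.16 − 0.20 − 0.28 + 0.12 = 0.84
P(none) = 1 − 0.84 = 0.16

0.16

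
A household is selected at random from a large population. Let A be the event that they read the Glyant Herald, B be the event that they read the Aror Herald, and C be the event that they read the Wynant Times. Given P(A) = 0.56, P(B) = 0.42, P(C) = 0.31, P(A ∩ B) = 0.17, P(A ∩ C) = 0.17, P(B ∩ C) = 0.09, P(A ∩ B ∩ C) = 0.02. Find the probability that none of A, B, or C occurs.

0.12

By inclusion–exclusion:
P(A ∪ B ∪ C) = 0.56 + 0.42 + 0.31 − 0.17 − 0.17 − 0.09 + 0.02 = 0.88
P(none) = 1 − 0.88 = 0.12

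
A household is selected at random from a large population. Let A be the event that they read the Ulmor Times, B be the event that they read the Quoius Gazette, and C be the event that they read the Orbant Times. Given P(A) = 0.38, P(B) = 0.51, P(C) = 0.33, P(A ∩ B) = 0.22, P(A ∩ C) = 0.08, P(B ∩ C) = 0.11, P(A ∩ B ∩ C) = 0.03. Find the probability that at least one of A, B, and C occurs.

0.84

P(A ∪ B ∪ C) = 0.38 + 0.51 + 0.33 − 0.22 − 0.08 − 0.11 + 0.03 = 0.84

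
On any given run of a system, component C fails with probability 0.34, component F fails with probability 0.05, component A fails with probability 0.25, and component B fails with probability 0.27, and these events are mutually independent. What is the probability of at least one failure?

0.6567175

P(none) = (1 − 0.34) × (1 − 0.05) × (1 − 0.25) × (1 − 0.27) = 0.66 × 0.95 × 0.75 × 0.73 = 0.3432825
P(at least one) = 1 − 0.3432825 = 0.6567175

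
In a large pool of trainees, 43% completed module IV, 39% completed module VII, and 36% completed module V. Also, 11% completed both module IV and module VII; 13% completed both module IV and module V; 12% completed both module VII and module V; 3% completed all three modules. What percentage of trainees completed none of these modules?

15%

By inclusion-exclusion,
P(at least one) = 43 + 39 + 36 − 11 − 13 − 12 + 3 = 85%
P(none) = 100% − 85% = 15%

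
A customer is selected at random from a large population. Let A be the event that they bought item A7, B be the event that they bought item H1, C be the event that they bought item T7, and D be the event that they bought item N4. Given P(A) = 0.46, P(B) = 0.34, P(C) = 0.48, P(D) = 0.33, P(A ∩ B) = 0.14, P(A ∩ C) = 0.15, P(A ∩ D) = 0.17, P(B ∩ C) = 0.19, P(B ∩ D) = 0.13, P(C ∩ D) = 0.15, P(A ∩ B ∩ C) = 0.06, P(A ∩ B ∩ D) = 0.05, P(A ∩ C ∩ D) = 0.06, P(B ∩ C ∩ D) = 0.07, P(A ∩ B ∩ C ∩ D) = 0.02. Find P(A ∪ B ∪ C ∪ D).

0.90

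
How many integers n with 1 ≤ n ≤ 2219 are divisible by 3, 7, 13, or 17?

Apply inclusion-exclusion:
739 + 317 + 170 + 130 − 105 − 56 − 43 − 24 − 18 − 10 + 8 + 6 + 3 + 1 − 0 = 1118

1118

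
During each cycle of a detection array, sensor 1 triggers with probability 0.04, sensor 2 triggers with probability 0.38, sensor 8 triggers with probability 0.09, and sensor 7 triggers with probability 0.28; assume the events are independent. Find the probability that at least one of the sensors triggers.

0.61002496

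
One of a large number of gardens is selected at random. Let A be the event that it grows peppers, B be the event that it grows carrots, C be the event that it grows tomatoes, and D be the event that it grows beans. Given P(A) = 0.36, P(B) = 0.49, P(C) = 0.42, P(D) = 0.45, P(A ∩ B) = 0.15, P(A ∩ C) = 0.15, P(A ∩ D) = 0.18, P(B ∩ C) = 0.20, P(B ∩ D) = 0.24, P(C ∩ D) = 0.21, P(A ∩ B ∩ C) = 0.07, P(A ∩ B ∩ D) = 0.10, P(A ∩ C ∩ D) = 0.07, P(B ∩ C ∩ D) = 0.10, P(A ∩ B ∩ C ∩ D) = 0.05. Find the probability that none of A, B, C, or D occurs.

0.12

Using inclusion–exclusion:
P(A ∪ B ∪ C ∪ D) = 0.36 + 0.49 + 0.42 + 0.45 − 0.15 − 0.15 − 0.18 − 0.20 − 0.24 − 0.21 + 0.07 + 0.10 + 0.07 + 0.10 − 0.05 = 0.88
P(none) = 1 − 0.88 = 0.12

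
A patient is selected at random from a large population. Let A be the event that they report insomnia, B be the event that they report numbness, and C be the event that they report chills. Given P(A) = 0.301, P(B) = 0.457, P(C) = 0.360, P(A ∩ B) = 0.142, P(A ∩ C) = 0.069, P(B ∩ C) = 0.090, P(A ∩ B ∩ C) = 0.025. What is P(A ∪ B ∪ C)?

0.842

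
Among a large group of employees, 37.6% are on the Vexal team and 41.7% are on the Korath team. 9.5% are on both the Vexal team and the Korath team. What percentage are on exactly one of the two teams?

60.3%

Using the inclusion–exclusion count for exactly one event:
P(exactly one) = 37.6 + 41.7 − 2·9.5 = 60.3%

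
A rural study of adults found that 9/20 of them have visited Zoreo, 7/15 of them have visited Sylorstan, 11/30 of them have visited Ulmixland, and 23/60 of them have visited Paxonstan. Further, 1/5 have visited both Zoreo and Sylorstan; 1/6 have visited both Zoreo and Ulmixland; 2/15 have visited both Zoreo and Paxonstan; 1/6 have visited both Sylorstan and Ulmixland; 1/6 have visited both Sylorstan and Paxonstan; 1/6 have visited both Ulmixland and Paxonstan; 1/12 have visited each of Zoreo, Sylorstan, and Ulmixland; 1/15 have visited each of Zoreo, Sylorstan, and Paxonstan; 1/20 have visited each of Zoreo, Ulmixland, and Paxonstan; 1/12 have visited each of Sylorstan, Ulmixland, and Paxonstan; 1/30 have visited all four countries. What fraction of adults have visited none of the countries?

By inclusion–exclusion:
P(at least one) = 9/20 + 7/15 + 11/30 + 23/60 − 1/5 − 1/6 − 2/15 − 1/6 − 1/6 − 1/6 + 1/12 + 1/15 + 1/20 + 1/12 − 1/30 = 11/12
P(none) = 1 − 11/12 = 1/12

1/12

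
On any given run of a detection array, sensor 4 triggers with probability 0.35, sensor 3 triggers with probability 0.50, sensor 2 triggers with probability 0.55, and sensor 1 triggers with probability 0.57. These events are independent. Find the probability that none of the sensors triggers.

0.0628875

P(none) = (1 − 0.35) × (1 − 0.50) × (1 − 0.55) × (1 − 0.57) = 0.65 × 0.50 × 0.45 × 0.43 = 0.0628875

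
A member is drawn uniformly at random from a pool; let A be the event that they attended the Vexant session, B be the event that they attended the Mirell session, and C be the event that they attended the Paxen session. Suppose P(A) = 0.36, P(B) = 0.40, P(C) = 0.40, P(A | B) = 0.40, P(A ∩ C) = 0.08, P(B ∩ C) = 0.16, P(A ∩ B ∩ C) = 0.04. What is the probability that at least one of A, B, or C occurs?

0.80

P(A ∩ B) = P(B)·P(A|B) = 0.40 × 0.40 = 0.16
P(A ∪ B ∪ C) = 0.36 + 0.40 + 0.40 − 0.16 − 0.08 − 0.16 + 0.04 = 0.80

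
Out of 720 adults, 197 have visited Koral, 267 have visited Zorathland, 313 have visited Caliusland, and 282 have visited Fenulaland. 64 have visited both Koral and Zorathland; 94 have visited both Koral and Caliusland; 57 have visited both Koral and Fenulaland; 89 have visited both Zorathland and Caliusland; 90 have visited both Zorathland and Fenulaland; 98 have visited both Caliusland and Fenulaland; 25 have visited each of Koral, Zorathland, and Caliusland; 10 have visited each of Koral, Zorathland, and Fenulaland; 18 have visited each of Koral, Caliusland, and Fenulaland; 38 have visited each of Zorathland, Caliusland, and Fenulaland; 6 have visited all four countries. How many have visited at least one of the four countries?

Using inclusion–exclusion:
|union| = 197 + 267 + 313 + 282 − 64 − 94 − 57 − 89 − 90 − 98 + 25 + 10 + 18 + 38 − 6 = 652

652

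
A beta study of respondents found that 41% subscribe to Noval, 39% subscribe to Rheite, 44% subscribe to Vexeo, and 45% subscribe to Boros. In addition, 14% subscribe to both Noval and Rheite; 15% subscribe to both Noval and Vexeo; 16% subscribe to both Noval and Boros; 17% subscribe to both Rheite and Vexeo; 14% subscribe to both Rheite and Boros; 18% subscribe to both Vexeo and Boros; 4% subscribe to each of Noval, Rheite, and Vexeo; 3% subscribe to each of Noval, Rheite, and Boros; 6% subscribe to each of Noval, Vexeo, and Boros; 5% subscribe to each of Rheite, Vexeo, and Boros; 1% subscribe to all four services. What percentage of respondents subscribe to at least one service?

92%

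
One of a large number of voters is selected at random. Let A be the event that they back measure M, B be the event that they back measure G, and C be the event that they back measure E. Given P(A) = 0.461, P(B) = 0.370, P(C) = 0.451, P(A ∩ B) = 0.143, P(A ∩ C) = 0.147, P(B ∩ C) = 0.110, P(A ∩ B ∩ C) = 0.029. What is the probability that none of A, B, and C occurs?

0.089

P(A ∪ B ∪ C) = 0.461 + 0.370 + 0.451 − 0.143 − 0.147 − 0.110 + 0.029 = 0.911
P(none) = 1 − 0.911 = 0.089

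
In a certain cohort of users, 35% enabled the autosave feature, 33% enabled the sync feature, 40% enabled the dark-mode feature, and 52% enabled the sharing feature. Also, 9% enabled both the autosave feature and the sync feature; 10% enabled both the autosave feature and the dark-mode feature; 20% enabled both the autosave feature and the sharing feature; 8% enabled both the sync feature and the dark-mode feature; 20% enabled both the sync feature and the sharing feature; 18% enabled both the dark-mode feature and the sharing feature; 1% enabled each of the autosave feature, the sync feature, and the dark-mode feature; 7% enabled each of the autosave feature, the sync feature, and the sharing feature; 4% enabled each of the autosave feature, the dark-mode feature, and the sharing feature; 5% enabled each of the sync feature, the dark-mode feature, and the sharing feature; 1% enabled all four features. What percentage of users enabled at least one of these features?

91%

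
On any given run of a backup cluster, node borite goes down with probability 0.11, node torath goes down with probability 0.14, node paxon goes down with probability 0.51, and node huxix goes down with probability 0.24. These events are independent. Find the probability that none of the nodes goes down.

0.28503496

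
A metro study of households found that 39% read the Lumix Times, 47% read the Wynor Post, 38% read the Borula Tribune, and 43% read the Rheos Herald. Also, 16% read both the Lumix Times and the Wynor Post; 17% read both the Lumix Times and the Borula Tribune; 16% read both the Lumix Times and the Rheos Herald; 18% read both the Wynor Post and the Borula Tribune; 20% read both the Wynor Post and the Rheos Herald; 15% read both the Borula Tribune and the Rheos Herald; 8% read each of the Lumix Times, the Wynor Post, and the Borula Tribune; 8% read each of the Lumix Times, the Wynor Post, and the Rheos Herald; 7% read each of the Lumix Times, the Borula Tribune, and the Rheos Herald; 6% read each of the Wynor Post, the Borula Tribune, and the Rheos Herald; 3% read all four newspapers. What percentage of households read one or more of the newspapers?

P(union) = 39 + 47 + 38 + 43 − 16 − 17 − 16 − 18 − 20 − 15 + 8 + 8 + 7 + 6 − 3 = 91%

91%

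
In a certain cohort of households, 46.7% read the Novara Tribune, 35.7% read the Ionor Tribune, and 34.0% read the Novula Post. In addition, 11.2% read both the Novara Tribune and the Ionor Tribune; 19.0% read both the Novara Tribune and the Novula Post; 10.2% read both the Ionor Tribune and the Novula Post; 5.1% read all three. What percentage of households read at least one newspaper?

81.1%

Apply inclusion-exclusion:
P(≥1) = 46.7 + 35.7 + 34.0 − 11.2 − 19.0 − 10.2 + 5.1 = 81.1%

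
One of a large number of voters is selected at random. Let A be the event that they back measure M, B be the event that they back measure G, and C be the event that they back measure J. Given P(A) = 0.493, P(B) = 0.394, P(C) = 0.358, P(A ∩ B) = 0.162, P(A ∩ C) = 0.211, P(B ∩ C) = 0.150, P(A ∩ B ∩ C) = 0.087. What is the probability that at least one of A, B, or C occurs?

P(A ∪ B ∪ C) = 0.493 + 0.394 + 0.358 − 0.162 − 0.211 − 0.150 + 0.087 = 0.809

0.809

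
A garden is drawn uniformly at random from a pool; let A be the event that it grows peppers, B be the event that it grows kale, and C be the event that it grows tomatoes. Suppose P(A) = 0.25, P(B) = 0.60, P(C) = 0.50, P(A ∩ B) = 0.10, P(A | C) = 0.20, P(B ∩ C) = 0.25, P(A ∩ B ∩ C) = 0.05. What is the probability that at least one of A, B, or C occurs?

0.95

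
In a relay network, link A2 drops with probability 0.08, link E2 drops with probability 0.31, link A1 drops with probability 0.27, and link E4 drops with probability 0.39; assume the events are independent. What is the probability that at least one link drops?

0.71732356

Since the events are independent, P(none) is the product of the individual non-occurrence probabilities.
P(none) = (1 − 0.08) × (1 − 0.31) × (1 − 0.27) × (1 − 0.39) = 0.92 × 0.69 × 0.73 × 0.61 = 0.28267644
P(at least one) = 1 − 0.28267644 = 0.71732356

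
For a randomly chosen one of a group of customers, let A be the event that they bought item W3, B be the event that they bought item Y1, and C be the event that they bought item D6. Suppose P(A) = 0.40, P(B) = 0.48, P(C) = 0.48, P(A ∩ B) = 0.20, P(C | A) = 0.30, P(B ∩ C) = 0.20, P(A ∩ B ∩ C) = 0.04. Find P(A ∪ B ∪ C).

0.88

P(A ∩ C) = P(A)·P(C|A) = 0.40 × 0.30 = 0.12
P(A ∪ B ∪ C) = 0.40 + 0.48 + 0.48 − 0.20 − 0.12 − 0.20 + 0.04 = 0.88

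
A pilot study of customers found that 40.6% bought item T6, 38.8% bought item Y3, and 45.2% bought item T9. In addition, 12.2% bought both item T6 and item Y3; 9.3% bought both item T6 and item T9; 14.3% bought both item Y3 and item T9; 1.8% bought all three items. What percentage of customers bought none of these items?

By inclusion–exclusion:
P(union) = 40.6 + 38.8 + 45.2 − 12.2 − 9.3 − 14.3 + 1.8 = 90.6%
P(none) = 100% − 90.6% = 9.4%

9.4%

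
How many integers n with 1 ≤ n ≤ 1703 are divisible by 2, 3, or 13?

Inclusion–exclusion gives
851 + 567 + 131 − 283 − 65 − 43 + 21 = 1179

1179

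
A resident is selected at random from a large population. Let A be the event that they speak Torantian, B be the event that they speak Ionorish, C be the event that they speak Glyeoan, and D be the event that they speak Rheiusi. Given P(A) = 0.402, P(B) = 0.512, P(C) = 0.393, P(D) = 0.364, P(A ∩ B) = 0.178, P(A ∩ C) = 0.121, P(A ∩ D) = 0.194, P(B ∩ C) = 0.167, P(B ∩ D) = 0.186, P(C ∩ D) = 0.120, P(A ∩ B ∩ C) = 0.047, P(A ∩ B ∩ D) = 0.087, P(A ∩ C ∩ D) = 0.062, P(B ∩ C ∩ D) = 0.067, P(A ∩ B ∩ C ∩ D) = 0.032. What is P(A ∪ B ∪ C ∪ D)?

0.936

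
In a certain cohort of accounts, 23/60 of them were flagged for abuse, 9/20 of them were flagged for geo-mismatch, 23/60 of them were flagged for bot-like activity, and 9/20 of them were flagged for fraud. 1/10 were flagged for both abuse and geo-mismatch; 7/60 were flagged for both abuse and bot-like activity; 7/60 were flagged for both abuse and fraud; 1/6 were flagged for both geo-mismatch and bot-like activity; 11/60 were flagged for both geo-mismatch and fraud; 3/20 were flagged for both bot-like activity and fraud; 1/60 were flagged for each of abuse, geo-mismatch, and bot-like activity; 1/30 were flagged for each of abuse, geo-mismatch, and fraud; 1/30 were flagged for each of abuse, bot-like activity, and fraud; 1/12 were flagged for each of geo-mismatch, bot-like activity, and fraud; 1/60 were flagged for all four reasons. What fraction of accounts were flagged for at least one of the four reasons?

Inclusion–exclusion gives
P(at least one) = 23/60 + 9/20 + 23/60 + 9/20 − 1/10 − 7/60 − 7/60 − 1/6 − 11/60 − 3/20 + 1/60 + 1/30 + 1/30 + 1/12 − 1/60 = 59/60

59/60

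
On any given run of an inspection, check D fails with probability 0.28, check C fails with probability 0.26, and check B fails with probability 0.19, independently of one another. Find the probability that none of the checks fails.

0.431568

Since the events are independent, P(none) is the product of the individual non-occurrence probabilities.
P(none) = (1 − 0.28) × (1 − 0.26) × (1 − 0.19) = 0.72 × 0.74 × 0.81 = 0.431568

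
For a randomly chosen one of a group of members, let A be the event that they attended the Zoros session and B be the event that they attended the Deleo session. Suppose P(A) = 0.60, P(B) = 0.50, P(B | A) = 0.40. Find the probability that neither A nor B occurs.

P(A ∩ B) = P(A)·P(B|A) = 0.60 × 0.40 = 0.24
Apply inclusion-exclusion:
P(A ∪ B) = 0.60 + 0.50 − 0.24 = 0.86
P(none) = 1 − 0.86 = 0.14

0.14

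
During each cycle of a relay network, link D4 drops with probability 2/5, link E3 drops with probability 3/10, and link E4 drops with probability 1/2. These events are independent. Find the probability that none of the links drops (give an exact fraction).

21/100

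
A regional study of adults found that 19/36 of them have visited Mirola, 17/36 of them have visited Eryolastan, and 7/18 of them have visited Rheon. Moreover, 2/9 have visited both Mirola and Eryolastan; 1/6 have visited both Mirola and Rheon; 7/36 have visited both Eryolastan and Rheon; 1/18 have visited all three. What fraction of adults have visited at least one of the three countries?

31/36

Inclusion–exclusion gives
P(union) = 19/36 + 17/36 + 7/18 − 2/9 − 1/6 − 7/36 + 1/18 = 31/36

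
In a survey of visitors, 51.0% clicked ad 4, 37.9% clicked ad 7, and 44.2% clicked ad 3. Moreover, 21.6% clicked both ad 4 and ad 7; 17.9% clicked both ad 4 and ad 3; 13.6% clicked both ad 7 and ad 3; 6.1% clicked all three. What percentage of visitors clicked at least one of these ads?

86.1%

By inclusion-exclusion,
P(union) = 51.0 + 37.9 + 44.2 − 21.6 − 17.9 − 13.6 + 6.1 = 86.1%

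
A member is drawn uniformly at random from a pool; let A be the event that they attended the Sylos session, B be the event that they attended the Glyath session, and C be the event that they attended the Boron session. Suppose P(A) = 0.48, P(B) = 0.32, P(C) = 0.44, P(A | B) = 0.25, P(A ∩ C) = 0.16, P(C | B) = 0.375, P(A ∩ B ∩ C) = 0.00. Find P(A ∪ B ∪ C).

P(A ∩ B) = P(B)·P(A|B) = 0.32 × 0.25 = 0.08
P(B ∩ C) = P(B)·P(C|B) = 0.32 × 0.375 = 0.12
P(A ∪ B ∪ C) = 0.48 + 0.32 + 0.44 − 0.08 − 0.16 − 0.12 + 0.00 = 0.88

0.88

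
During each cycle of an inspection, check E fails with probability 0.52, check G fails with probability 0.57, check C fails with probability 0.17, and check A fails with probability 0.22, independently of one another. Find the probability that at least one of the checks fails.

Independence gives P(none) = ∏(1 − pᵢ).
P(none) = (1 − 0.52) × (1 − 0.57) × (1 − 0.17) × (1 − 0.22) = 0.48 × 0.43 × 0.83 × 0.78 = 0.13362336
P(at least one) = 1 − 0.13362336 = 0.86637664

0.86637664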